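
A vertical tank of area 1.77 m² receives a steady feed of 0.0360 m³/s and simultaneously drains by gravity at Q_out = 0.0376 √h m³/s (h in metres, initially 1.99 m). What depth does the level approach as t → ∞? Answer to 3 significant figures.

0.917 m

Unsteady balance on liquid volume: A dh/dt = Q_in − 0.0376 √h. At steady state dh/dt = 0:
Q_in = 0.0376 √h_ss ⇒ √h_ss = 0.0360/0.0376 = 0.95745.
h_ss = 0.95745² = 0.91670 m. (Since h₀ = 1.99 m > h_ss, the level will fall toward this value.)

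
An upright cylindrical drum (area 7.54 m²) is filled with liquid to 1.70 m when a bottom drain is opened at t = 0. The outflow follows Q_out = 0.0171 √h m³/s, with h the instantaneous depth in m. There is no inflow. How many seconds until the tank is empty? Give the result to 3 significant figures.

Volume balance on the tank: A dh/dt = −0.0171 √h.
This is separable: 2 d(√h)/dt = −0.0171/A, so √h = √h₀ − (0.0171/(2A)) t.
Set h = 0: 2√h₀ = (0.0171/A) t_empty ⇒ t_empty = 2A√h₀/0.0171.
t_empty = 2·7.54·√1.70/0.0171 = 15.080·1.3038/0.0171 = 1149.8 s.

1150 s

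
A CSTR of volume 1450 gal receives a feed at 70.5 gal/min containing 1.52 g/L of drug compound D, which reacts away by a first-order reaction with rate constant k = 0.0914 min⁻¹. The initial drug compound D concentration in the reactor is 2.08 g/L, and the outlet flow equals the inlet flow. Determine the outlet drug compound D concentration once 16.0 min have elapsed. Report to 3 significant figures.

0.693 g/L

Accumulation = in − out − consumed: V dC/dt = Q C_in − Q C − k V C.
dC/dt = (Q/V) C_in − (Q/V + k) C; effective rate a = Q/V + k = 0.048621 + 0.0914 = 0.14002 min⁻¹.
C_ss = Q C_in/(Q + kV) = 0.52780 g/L; C(t) = C_ss + (C₀ − C_ss) e^(−a t).
C(16.0) = 0.52780 + (1.5522)·e^(−0.14002·16.0) = 0.52780 + (1.5522)·0.10642 = 0.69299 g/L.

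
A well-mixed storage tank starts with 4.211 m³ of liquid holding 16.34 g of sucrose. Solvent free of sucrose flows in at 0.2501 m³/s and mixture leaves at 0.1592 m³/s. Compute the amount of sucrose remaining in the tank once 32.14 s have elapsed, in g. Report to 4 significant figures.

6.493 g

Let m(t) be the amount of sucrose. Volume: V(t) = V₀ + (Q_in − Q_out) t = 4.211 + 0.0909000 t; V(32.14) = 7.13253 m³.
Species balance (pure solvent in): dm/dt = −Q_out · m/V(t).
dm/m = −Q_out dt/(V₀ + 0.0909000 t); integrating gives ln(m/m₀) = −(Q_out/(Q_in−Q_out)) ln(V/V₀).
m = m₀ (V₀/V)^(Q_out/(Q_in−Q_out)) = 16.34 × (4.211/7.13253)^(1.75138) = 6.49285 g.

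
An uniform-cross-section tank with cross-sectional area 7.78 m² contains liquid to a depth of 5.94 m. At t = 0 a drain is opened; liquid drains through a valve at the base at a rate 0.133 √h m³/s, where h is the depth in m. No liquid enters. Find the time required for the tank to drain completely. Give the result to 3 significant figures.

A dh/dt = −Q_out = −0.133 √h.
∫ h^(−1/2) dh = −(0.133/A) ∫ dt, giving 2√h = 2√h₀ − (0.133/A) t.
Set h = 0: 2√h₀ = (0.133/A) t_empty ⇒ t_empty = 2A√h₀/0.133.
t_empty = 2·7.78·√5.94/0.133 = 15.560·2.4372/0.133 = 285.14 s.

285 s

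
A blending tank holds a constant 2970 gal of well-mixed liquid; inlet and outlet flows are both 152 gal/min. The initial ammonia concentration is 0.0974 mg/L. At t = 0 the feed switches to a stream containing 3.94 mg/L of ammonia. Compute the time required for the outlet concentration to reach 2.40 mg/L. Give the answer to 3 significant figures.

Unsteady species balance (constant V, well mixed): V dC/dt = Q(C_in − C), so τ = V/Q = 19.539 min.
C(t) = C_in + (C₀ − C_in) e^(−t/τ). Set C = 2.40 and solve for t:
e^(−t/τ) = (C − C_in)/(C₀ − C_in) = (2.40 − 3.94)/(0.0974 − 3.94) = 0.40077
t = −τ ln(…) = 19.539 × 0.91437 = 17.866 min.

17.9 min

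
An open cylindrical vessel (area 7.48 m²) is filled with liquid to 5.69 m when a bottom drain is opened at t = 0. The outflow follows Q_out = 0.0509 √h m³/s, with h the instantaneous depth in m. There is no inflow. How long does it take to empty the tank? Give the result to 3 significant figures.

701 s

A dh/dt = −Q_out = −0.0509 √h.
Separate and integrate: 2(√h − √h₀) = −(0.0509/A) t.
Tank is empty when √h = 0: t_empty = 2A√h₀/0.0509.
t_empty = 2·7.48·√5.69/0.0509 = 14.960·2.3854/0.0509 = 701.08 s.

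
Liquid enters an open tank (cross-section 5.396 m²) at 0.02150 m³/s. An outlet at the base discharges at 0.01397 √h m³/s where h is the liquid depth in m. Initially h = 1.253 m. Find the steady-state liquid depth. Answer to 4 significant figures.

2.369 m

Volume balance on the tank: A dh/dt = Q_in − 0.01397 √h. At steady state dh/dt = 0:
Q_in = 0.01397 √h_ss ⇒ √h_ss = 0.02150/0.01397 = 1.53901.
h_ss = 1.53901² = 2.36856 m. (Since h₀ = 1.253 m < h_ss, the level will rise toward this value.)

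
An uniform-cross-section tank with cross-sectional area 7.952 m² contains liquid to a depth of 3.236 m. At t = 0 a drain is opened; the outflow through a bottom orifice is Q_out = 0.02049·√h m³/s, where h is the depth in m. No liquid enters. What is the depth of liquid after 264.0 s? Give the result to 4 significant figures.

Volume balance on the tank: A dh/dt = −0.02049 √h.
This is separable: 2 d(√h)/dt = −0.02049/A, so √h = √h₀ − (0.02049/(2A)) t.
√h = √3.236 − 0.02049·264.0/(2·7.952) = 1.79889 − 0.340126 = 1.45876.
h = 1.45876² = 2.12799 m.

2.128 m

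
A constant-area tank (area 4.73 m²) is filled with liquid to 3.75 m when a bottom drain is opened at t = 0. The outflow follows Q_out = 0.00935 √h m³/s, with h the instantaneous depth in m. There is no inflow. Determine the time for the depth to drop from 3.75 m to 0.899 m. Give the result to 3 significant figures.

1000 s

Volume balance on the tank: A dh/dt = −0.00935 √h.
∫ h^(−1/2) dh = −(0.00935/A) ∫ dt, giving 2√h = 2√h₀ − (0.00935/A) t.
t = 2A(√h₀ − √h)/0.00935 = 2·4.73·(√3.75 − √0.899)/0.00935
  = 9.4600 × (1.9365 − 0.94816) / 0.00935 = 999.96 s.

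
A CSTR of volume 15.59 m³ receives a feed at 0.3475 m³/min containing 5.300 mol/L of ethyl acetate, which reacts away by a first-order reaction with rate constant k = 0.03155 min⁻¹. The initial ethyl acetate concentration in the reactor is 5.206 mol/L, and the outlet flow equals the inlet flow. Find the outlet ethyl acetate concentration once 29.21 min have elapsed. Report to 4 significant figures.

Species balance: V dC/dt = Q C_in − Q C − k V C.
This is linear with rate a = Q/V + k = 0.0538399 min⁻¹.
C_ss = Q C_in/(Q + kV) = 2.19422 mol/L; C(t) = C_ss + (C₀ − C_ss) e^(−a t).
C(29.21) = 2.19422 + (3.01178)·e^(−0.0538399·29.21) = 2.19422 + (3.01178)·0.207492 = 2.81914 mol/L.

2.819 mol/L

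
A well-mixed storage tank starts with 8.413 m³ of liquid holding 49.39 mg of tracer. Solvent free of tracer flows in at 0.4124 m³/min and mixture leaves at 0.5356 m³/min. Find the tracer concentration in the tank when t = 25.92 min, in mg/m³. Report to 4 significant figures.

1.188 mg/m³

Let m(t) be the amount of tracer. Volume: V(t) = V₀ + (Q_in − Q_out) t = 8.413 − 0.123200 t; V(25.92) = 5.21966 m³.
Solute balance: dm/dt = 0 − Q_out C = −Q_out m/V(t).
dm/m = −Q_out dt/(V₀ − 0.123200 t); integrating gives ln(m/m₀) = −(Q_out/(Q_in−Q_out)) ln(V/V₀).
m = m₀ (V₀/V)^(Q_out/(Q_in−Q_out)) = 49.39 × (8.413/5.21966)^(-4.34740) = 6.19988 mg.
C = m/V = 6.19988/5.21966 = 1.18779 mg/m³.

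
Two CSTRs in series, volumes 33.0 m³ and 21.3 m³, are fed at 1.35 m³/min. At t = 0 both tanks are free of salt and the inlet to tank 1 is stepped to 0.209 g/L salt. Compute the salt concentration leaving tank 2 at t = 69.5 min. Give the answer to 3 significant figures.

0.179 g/L

Each tank obeys Vᵢ dCᵢ/dt = Q(Cᵢ₋₁ − Cᵢ), so τᵢ = Vᵢ/Q.
τ₁ = 33.0/1.35 = 24.444 min; τ₂ = 21.3/1.35 = 15.778 min.
Solving the cascade with C₁(0)=C₂(0)=0 gives C₂(t) = C_in[1 − (τ₁ e^(−t/τ₁) − τ₂ e^(−t/τ₂))/(τ₁ − τ₂)].
At t = 69.5: e^(−t/τ₁) = 0.058240, e^(−t/τ₂) = 0.012217.
C₂ = 0.209·[1 − (24.444·0.058240 − 15.778·0.012217)/(8.6667)] = 0.209·0.85797 = 0.17932 g/L.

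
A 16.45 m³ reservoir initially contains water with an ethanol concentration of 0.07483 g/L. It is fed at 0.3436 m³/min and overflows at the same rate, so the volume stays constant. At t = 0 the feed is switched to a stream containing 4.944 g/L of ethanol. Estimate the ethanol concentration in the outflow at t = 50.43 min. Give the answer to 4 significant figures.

Species balance on the tank: V dC/dt = Q(C_in − C).
Rewrite as dC/dt + C/τ = C_in/τ, τ = V/Q = 47.8754 min.
Solution: C(t) = C_in + (C₀ − C_in) e^(−t/τ).
C(50.43) = 4.944 + (0.07483 − 4.944)·e^(−50.43/47.8754) = 4.944 + (-4.86917)·0.348764 = 3.24581 g/L.

3.246 g/L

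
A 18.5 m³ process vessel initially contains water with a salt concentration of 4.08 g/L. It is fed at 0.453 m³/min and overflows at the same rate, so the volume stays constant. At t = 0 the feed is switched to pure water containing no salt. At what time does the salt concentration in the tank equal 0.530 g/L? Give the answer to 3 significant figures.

Species balance: V dC/dt = Q(C_in − C) ⇒ τ = V/Q = 40.839 min.
C(t) = C_in + (C₀ − C_in) e^(−t/τ). Set C = 0.530 and solve for t:
e^(−t/τ) = (C − C_in)/(C₀ − C_in) = (0.530 − 0)/(4.08 − 0) = 0.12990
t = −τ ln(…) = 40.839 × 2.0410 = 83.351 min.

83.4 min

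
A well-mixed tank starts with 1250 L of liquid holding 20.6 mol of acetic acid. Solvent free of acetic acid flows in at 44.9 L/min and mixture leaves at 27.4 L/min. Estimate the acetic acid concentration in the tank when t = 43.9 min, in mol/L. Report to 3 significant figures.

0.00482 mol/L

Total volume: dV/dt = Q_in − Q_out = 17.500 L/min, so V(t) = 1250 + 17.500 t and V(43.9) = 2018.2 L.
Solute balance: dm/dt = 0 − Q_out C = −Q_out m/V(t).
Separate: dm/m = −Q_out dt/V(t) ⇒ ln(m/m₀) = −(Q_out/(Q_in−Q_out)) ln(V/V₀).
m = m₀ (V₀/V)^(Q_out/(Q_in−Q_out)) = 20.6 × (1250/2018.2)^(1.5657) = 9.7296 mol.
C = m/V = 9.7296/2018.2 = 0.0048208 mol/L.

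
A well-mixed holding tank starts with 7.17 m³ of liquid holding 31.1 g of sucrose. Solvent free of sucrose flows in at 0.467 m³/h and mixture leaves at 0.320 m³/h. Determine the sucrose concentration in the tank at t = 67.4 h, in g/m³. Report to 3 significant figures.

0.275 g/m³

Total volume: dV/dt = Q_in − Q_out = 0.14700 m³/h, so V(t) = 7.17 + 0.14700 t and V(67.4) = 17.078 m³.
Species balance (pure solvent in): dm/dt = −Q_out · m/V(t).
Separate: dm/m = −Q_out dt/V(t) ⇒ ln(m/m₀) = −(Q_out/(Q_in−Q_out)) ln(V/V₀).
m = m₀ (V₀/V)^(Q_out/(Q_in−Q_out)) = 31.1 × (7.17/17.078)^(2.1769) = 4.7019 g.
C = m/V = 4.7019/17.078 = 0.27532 g/m³.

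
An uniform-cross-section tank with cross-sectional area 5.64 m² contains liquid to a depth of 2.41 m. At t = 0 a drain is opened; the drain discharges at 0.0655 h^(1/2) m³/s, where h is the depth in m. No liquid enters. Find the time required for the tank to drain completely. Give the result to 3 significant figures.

Unsteady balance on liquid volume: A dh/dt = −0.0655 √h.
∫ h^(−1/2) dh = −(0.0655/A) ∫ dt, giving 2√h = 2√h₀ − (0.0655/A) t.
Tank is empty when √h = 0: t_empty = 2A√h₀/0.0655.
t_empty = 2·5.64·√2.41/0.0655 = 11.280·1.5524/0.0655 = 267.35 s.

267 s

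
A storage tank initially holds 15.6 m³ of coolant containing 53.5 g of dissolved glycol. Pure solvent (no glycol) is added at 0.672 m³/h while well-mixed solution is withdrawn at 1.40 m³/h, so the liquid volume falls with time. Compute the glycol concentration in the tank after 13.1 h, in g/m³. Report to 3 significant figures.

1.43 g/m³

Let m(t) be the amount of glycol. Volume: V(t) = V₀ + (Q_in − Q_out) t = 15.6 − 0.72800 t; V(13.1) = 6.0632 m³.
No glycol enters, so dm/dt = −Q_out · (m/V).
Separate: dm/m = −Q_out dt/V(t) ⇒ ln(m/m₀) = −(Q_out/(Q_in−Q_out)) ln(V/V₀).
m = m₀ (V₀/V)^(Q_out/(Q_in−Q_out)) = 53.5 × (15.6/6.0632)^(-1.9231) = 8.6912 g.
C = m/V = 8.6912/6.0632 = 1.4334 g/m³.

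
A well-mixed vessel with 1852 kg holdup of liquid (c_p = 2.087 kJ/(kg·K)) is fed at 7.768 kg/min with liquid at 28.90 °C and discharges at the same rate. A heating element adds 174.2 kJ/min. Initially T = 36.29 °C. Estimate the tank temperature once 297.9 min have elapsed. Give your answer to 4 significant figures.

38.68 °C

M c_p dT/dt = ṁ c_p (T_in − T) + Q̇.
τ = M/ṁ = 238.414 min; T_ss = T_in + Q̇/(ṁ c_p) = 28.90 + 174.2/(7.768·2.087) = 39.6452 °C.
This is linear first-order; T(t) = T_ss + (T₀ − T_ss) e^(−t/τ).
T(297.9) = 39.6452 + (-3.35525)·e^(−297.9/238.414) = 39.6452 + (-3.35525)·0.286646 = 38.6835 °C.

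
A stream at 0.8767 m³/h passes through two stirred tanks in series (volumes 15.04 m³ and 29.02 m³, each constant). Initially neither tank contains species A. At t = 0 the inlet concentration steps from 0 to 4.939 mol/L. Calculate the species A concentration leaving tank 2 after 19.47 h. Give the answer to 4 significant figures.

Time constants: τᵢ = Vᵢ/Q for each well-mixed tank.
τ₁ = 15.04/0.8767 = 17.1552 h; τ₂ = 29.02/0.8767 = 33.1014 h.
Solving the cascade with C₁(0)=C₂(0)=0 gives C₂(t) = C_in[1 − (τ₁ e^(−t/τ₁) − τ₂ e^(−t/τ₂))/(τ₁ − τ₂)].
At t = 19.47: e^(−t/τ₁) = 0.321445, e^(−t/τ₂) = 0.555330.
C₂ = 4.939·[1 − (17.1552·0.321445 − 33.1014·0.555330)/(-15.9462)] = 4.939·0.193051 = 0.953477 mol/L.

0.9535 mol/L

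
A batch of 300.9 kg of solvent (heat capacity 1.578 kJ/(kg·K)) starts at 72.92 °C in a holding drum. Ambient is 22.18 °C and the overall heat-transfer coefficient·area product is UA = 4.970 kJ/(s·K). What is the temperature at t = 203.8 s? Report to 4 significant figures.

Lumped-capacitance energy balance: M c_p dT/dt = UA(T_amb − T).
dT/dt = (T_ss − T)/τ with T_ss = T_amb = 22.1800 °C, τ = M c_p/UA = 300.9·1.578/4.970 = 95.5373 s.
T approaches T_ss exponentially: T(t) = T_ss + (T₀ − T_ss) e^(−t/τ).
T(203.8) = 22.1800 + (50.7400)·0.118458 = 28.1905 °C.

28.19 °C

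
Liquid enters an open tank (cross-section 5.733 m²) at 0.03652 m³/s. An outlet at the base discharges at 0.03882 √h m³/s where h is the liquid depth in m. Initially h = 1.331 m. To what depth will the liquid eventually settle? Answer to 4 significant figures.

0.8850 m

Unsteady balance on liquid volume: A dh/dt = Q_in − 0.03882 √h. At steady state dh/dt = 0:
Q_in = 0.03882 √h_ss ⇒ √h_ss = 0.03652/0.03882 = 0.940752.
h_ss = 0.940752² = 0.885015 m. (Since h₀ = 1.331 m > h_ss, the level will fall toward this value.)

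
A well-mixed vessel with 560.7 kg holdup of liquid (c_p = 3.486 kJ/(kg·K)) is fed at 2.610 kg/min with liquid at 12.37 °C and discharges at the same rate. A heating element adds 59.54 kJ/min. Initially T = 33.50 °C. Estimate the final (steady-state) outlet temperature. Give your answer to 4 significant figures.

Energy balance: M c_p dT/dt = ṁ c_p (T_in − T) + 59.54.
At steady state dT/dt = 0 ⇒ T_ss = T_in + Q̇/(ṁ c_p) = 12.37 + 59.54/(2.610·3.486) = 18.9140 °C.

18.91 °C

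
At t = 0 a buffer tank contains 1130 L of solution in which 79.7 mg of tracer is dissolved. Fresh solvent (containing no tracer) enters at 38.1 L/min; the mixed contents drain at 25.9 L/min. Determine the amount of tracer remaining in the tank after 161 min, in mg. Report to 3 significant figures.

9.39 mg

Let m(t) be the amount of tracer. Volume: V(t) = V₀ + (Q_in − Q_out) t = 1130 + 12.200 t; V(161) = 3094.2 L.
Solute balance: dm/dt = 0 − Q_out C = −Q_out m/V(t).
Separate: dm/m = −Q_out dt/V(t) ⇒ ln(m/m₀) = −(Q_out/(Q_in−Q_out)) ln(V/V₀).
m = m₀ (V₀/V)^(Q_out/(Q_in−Q_out)) = 79.7 × (1130/3094.2)^(2.1230) = 9.3914 mg.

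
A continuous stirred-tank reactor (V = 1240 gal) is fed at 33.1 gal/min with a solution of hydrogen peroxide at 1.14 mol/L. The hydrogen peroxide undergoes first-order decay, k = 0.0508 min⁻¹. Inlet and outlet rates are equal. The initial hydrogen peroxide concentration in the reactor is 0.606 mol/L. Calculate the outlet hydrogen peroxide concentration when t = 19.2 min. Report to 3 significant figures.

0.441 mol/L

Accumulation = in − out − consumed: V dC/dt = Q C_in − Q C − k V C.
dC/dt = (Q/V) C_in − (Q/V + k) C; effective rate a = Q/V + k = 0.026694 + 0.0508 = 0.077494 min⁻¹.
C_ss = Q C_in/(Q + kV) = 0.39269 mol/L; C(t) = C_ss + (C₀ − C_ss) e^(−a t).
C(19.2) = 0.39269 + (0.21331)·e^(−0.077494·19.2) = 0.39269 + (0.21331)·0.22585 = 0.44086 mol/L.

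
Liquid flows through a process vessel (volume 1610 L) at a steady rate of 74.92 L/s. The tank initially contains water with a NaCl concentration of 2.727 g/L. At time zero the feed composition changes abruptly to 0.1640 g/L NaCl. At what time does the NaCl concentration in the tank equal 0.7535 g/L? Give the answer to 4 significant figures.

31.58 s

Species balance: V dC/dt = Q(C_in − C) ⇒ τ = V/Q = 21.4896 s.
C(t) = C_in + (C₀ − C_in) e^(−t/τ). Set C = 0.7535 and solve for t:
e^(−t/τ) = (C − C_in)/(C₀ − C_in) = (0.7535 − 0.1640)/(2.727 − 0.1640) = 0.230004
t = −τ ln(…) = 21.4896 × 1.46966 = 31.5824 s.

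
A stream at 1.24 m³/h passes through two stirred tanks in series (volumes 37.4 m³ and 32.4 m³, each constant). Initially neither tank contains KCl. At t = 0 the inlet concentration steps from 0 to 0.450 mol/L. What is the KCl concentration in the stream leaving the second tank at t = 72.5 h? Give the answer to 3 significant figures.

Time constants: τᵢ = Vᵢ/Q for each well-mixed tank.
τ₁ = 37.4/1.24 = 30.161 h; τ₂ = 32.4/1.24 = 26.129 h.
Solving the cascade with C₁(0)=C₂(0)=0 gives C₂(t) = C_in[1 − (τ₁ e^(−t/τ₁) − τ₂ e^(−t/τ₂))/(τ₁ − τ₂)].
At t = 72.5: e^(−t/τ₁) = 0.090379, e^(−t/τ₂) = 0.062369.
C₂ = 0.450·[1 − (30.161·0.090379 − 26.129·0.062369)/(4.0323)] = 0.450·0.72811 = 0.32765 mol/L.

0.328 mol/L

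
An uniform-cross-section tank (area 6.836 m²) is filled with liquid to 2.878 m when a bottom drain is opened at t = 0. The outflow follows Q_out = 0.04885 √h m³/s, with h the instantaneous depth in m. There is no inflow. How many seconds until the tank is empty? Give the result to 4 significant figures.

474.8 s

A dh/dt = −Q_out = −0.04885 √h.
∫ h^(−1/2) dh = −(0.04885/A) ∫ dt, giving 2√h = 2√h₀ − (0.04885/A) t.
Set h = 0: 2√h₀ = (0.04885/A) t_empty ⇒ t_empty = 2A√h₀/0.04885.
t_empty = 2·6.836·√2.878/0.04885 = 13.6720·1.69647/0.04885 = 474.802 s.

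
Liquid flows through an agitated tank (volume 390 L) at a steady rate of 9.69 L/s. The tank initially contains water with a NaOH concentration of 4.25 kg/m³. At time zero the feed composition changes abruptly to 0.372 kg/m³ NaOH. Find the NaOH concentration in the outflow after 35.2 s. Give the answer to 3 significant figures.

1.99 kg/m³

Accumulation = in − out for the solute gives V dC/dt = Q(C_in − C).
Rewrite as dC/dt + C/τ = C_in/τ, τ = V/Q = 40.248 s.
Solution: C(t) = C_in + (C₀ − C_in) e^(−t/τ).
C(35.2) = 0.372 + (4.25 − 0.372)·e^(−35.2/40.248) = 0.372 + (3.8780)·0.41704 = 1.9893 kg/m³.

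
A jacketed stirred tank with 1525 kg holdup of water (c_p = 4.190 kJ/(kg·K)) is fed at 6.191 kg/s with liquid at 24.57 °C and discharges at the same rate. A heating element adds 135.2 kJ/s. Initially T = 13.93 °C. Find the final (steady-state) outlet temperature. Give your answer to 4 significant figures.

M c_p dT/dt = ṁ c_p (T_in − T) + Q̇.
At steady state dT/dt = 0 ⇒ T_ss = T_in + Q̇/(ṁ c_p) = 24.57 + 135.2/(6.191·4.190) = 29.7820 °C.

29.78 °C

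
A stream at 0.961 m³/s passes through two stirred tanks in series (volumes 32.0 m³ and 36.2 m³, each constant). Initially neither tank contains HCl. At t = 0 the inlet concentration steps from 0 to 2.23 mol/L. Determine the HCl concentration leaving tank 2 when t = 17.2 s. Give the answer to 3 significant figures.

Each tank obeys Vᵢ dCᵢ/dt = Q(Cᵢ₋₁ − Cᵢ), so τᵢ = Vᵢ/Q.
τ₁ = 32.0/0.961 = 33.299 s; τ₂ = 36.2/0.961 = 37.669 s.
Tank 1: C₁ = C_in(1 − e^(−t/τ₁)). Tank 2 (τ₁ ≠ τ₂): C₂ = C_in[1 − (τ₁ e^(−t/τ₁) − τ₂ e^(−t/τ₂))/(τ₁ − τ₂)].
At t = 17.2: e^(−t/τ₁) = 0.59658, e^(−t/τ₂) = 0.63343.
C₂ = 2.23·[1 − (33.299·0.59658 − 37.669·0.63343)/(-4.3704)] = 2.23·0.085839 = 0.19142 mol/L.

0.191 mol/L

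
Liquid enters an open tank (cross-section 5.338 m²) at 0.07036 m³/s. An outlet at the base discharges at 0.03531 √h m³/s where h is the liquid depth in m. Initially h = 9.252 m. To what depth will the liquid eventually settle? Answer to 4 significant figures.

3.971 m

Volume balance on the tank: A dh/dt = Q_in − 0.03531 √h. At steady state dh/dt = 0:
Q_in = 0.03531 √h_ss ⇒ √h_ss = 0.07036/0.03531 = 1.99264.
h_ss = 1.99264² = 3.97060 m. (Since h₀ = 9.252 m > h_ss, the level will fall toward this value.)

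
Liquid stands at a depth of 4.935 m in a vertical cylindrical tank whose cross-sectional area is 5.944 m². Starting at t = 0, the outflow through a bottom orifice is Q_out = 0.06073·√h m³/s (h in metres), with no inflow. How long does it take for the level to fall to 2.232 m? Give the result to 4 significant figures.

With no inflow, A dh/dt = −0.06073 √h.
This is separable: 2 d(√h)/dt = −0.06073/A, so √h = √h₀ − (0.06073/(2A)) t.
t = 2A(√h₀ − √h)/0.06073 = 2·5.944·(√4.935 − √2.232)/0.06073
  = 11.8880 × (2.22149 − 1.49399) / 0.06073 = 142.409 s.

142.4 s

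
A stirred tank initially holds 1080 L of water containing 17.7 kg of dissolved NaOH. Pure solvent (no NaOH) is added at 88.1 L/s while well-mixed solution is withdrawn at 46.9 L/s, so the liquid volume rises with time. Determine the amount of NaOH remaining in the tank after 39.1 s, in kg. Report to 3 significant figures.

Total volume: dV/dt = Q_in − Q_out = 41.200 L/s, so V(t) = 1080 + 41.200 t and V(39.1) = 2690.9 L.
Solute balance: dm/dt = 0 − Q_out C = −Q_out m/V(t).
dm/m = −Q_out dt/(V₀ + 41.200 t); integrating gives ln(m/m₀) = −(Q_out/(Q_in−Q_out)) ln(V/V₀).
m = m₀ (V₀/V)^(Q_out/(Q_in−Q_out)) = 17.7 × (1080/2690.9)^(1.1383) = 6.2610 kg.

6.26 kg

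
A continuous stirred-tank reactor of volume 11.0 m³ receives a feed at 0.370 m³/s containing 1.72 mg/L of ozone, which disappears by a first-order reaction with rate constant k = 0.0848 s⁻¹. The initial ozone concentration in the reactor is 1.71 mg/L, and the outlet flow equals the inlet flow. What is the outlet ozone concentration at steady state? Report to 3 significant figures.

0.488 mg/L

Accumulation = in − out − consumed: V dC/dt = Q C_in − Q C − k V C.
At steady state: 0 = Q C_in − (Q + kV) C_ss, so C_ss = Q C_in/(Q + kV).
C_ss = 0.370·1.72/(0.370 + 0.0848·11.0) = 0.63640/1.3028 = 0.48849 mg/L.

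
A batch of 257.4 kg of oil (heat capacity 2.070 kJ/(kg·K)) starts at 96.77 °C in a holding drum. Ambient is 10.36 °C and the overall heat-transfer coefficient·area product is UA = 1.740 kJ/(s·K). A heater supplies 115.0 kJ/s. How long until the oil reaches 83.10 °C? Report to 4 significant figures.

Lumped-capacitance energy balance: M c_p dT/dt = UA(T_amb − T) + Q̇.
τ = M c_p/UA = 306.217 s; T_ss = T_amb + Q̇/UA = 10.36 + 115.0/1.740 = 76.4520 °C.
T(t) = T_ss + (T₀ − T_ss)e^(−t/τ); set T = 83.10:
t = −τ ln[(T − T_ss)/(T₀ − T_ss)] = −306.217 · ln(0.327199) = 342.102 s.

342.1 s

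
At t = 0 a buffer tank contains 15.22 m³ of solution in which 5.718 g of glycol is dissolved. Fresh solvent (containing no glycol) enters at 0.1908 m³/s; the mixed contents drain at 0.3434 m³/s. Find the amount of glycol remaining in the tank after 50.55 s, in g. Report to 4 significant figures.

Let m(t) be the amount of glycol. Volume: V(t) = V₀ + (Q_in − Q_out) t = 15.22 − 0.152600 t; V(50.55) = 7.50607 m³.
Solute balance: dm/dt = 0 − Q_out C = −Q_out m/V(t).
Separate: dm/m = −Q_out dt/V(t) ⇒ ln(m/m₀) = −(Q_out/(Q_in−Q_out)) ln(V/V₀).
m = m₀ (V₀/V)^(Q_out/(Q_in−Q_out)) = 5.718 × (15.22/7.50607)^(-2.25033) = 1.16517 g.

1.165 g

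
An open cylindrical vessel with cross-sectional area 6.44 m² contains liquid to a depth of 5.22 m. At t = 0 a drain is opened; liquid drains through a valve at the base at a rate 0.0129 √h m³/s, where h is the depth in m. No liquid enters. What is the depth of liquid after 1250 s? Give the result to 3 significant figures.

With no inflow, A dh/dt = −0.0129 √h.
This is separable: 2 d(√h)/dt = −0.0129/A, so √h = √h₀ − (0.0129/(2A)) t.
√h = √5.22 − 0.0129·1250/(2·6.44) = 2.2847 − 1.2519 = 1.0328.
h = 1.0328² = 1.0667 m.

1.07 m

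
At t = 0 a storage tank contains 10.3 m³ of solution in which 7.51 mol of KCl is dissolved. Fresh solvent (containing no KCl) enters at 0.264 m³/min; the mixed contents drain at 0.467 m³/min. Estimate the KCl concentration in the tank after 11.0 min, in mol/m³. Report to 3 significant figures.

Let m(t) be the amount of KCl. Volume: V(t) = V₀ + (Q_in − Q_out) t = 10.3 − 0.20300 t; V(11.0) = 8.0670 m³.
Solute balance: dm/dt = 0 − Q_out C = −Q_out m/V(t).
Separate: dm/m = −Q_out dt/V(t) ⇒ ln(m/m₀) = −(Q_out/(Q_in−Q_out)) ln(V/V₀).
m = m₀ (V₀/V)^(Q_out/(Q_in−Q_out)) = 7.51 × (10.3/8.0670)^(-2.3005) = 4.2806 mol.
C = m/V = 4.2806/8.0670 = 0.53063 mol/m³.

0.531 mol/m³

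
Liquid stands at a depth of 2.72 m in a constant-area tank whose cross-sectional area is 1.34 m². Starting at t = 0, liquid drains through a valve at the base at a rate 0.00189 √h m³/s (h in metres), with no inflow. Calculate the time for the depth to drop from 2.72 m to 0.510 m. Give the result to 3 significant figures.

1330 s

A dh/dt = −Q_out = −0.00189 √h.
∫ h^(−1/2) dh = −(0.00189/A) ∫ dt, giving 2√h = 2√h₀ − (0.00189/A) t.
t = 2A(√h₀ − √h)/0.00189 = 2·1.34·(√2.72 − √0.510)/0.00189
  = 2.6800 × (1.6492 − 0.71414) / 0.00189 = 1326.0 s.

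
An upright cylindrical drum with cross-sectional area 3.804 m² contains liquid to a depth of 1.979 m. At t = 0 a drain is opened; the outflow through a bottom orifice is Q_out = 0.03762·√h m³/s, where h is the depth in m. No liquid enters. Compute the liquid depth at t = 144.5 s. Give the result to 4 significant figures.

0.4792 m

With no inflow, A dh/dt = −0.03762 √h.
This is separable: 2 d(√h)/dt = −0.03762/A, so √h = √h₀ − (0.03762/(2A)) t.
√h = √1.979 − 0.03762·144.5/(2·3.804) = 1.40677 − 0.714523 = 0.692246.
h = 0.692246² = 0.479205 m.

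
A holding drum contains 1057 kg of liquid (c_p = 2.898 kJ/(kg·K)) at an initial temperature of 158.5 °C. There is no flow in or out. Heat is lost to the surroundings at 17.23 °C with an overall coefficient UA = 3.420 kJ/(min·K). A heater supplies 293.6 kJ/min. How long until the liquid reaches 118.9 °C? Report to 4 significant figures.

1123 min

Heat balance on the well-mixed liquid: M c_p dT/dt = −UA(T − T_amb) + Q̇.
τ = M c_p/UA = 895.668 min; T_ss = T_amb + Q̇/UA = 17.23 + 293.6/3.420 = 103.078 °C.
T(t) = T_ss + (T₀ − T_ss)e^(−t/τ); set T = 118.9:
t = −τ ln[(T − T_ss)/(T₀ − T_ss)] = −895.668 · ln(0.285483) = 1122.79 min.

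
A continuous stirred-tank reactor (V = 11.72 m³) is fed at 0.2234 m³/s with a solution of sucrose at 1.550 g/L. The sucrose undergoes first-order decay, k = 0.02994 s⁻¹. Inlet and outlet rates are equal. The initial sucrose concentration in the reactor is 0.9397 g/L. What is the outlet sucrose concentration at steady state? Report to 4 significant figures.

0.6029 g/L

V dC/dt = Q(C_in − C) − k V C.
Steady state (dC/dt = 0): C_ss = Q C_in/(Q + kV) = C_in/(1 + kV/Q).
C_ss = 0.2234·1.550/(0.2234 + 0.02994·11.72) = 0.346270/0.574297 = 0.602946 g/L.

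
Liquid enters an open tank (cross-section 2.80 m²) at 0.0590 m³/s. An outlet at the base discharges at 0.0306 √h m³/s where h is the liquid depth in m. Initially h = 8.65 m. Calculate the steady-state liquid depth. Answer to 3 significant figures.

Level balance: A dh/dt = 0.0590 − 0.0306 √h. Setting dh/dt = 0:
Q_in = 0.0306 √h_ss ⇒ √h_ss = 0.0590/0.0306 = 1.9281.
h_ss = 1.9281² = 3.7176 m. (Since h₀ = 8.65 m > h_ss, the level will fall toward this value.)

3.72 m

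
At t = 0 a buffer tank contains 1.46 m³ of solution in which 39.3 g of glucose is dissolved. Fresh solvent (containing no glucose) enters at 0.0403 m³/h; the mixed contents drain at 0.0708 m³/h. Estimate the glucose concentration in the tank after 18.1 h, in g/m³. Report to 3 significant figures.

Total volume: dV/dt = Q_in − Q_out = -0.030500 m³/h, so V(t) = 1.46 − 0.030500 t and V(18.1) = 0.90795 m³.
No glucose enters, so dm/dt = −Q_out · (m/V).
Separate: dm/m = −Q_out dt/V(t) ⇒ ln(m/m₀) = −(Q_out/(Q_in−Q_out)) ln(V/V₀).
m = m₀ (V₀/V)^(Q_out/(Q_in−Q_out)) = 39.3 × (1.46/0.90795)^(-2.3213) = 13.047 g.
C = m/V = 13.047/0.90795 = 14.370 g/m³.

14.4 g/m³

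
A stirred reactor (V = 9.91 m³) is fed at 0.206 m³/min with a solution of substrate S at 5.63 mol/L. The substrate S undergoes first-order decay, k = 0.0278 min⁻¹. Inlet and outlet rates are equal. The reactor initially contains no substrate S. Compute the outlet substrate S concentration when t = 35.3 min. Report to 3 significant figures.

1.98 mol/L

V dC/dt = Q(C_in − C) − k V C.
dC/dt = (Q/V) C_in − (Q/V + k) C; effective rate a = Q/V + k = 0.020787 + 0.0278 = 0.048587 min⁻¹.
C_ss = Q C_in/(Q + kV) = 2.4087 mol/L; C(t) = C_ss + (C₀ − C_ss) e^(−a t).
C(35.3) = 2.4087 + (-2.4087)·e^(−0.048587·35.3) = 2.4087 + (-2.4087)·0.17994 = 1.9753 mol/L.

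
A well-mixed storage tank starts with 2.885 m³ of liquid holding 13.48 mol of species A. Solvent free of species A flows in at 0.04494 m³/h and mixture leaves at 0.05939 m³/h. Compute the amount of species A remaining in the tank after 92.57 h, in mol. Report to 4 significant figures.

Let m(t) be the amount of species A. Volume: V(t) = V₀ + (Q_in − Q_out) t = 2.885 − 0.0144500 t; V(92.57) = 1.54736 m³.
Species balance (pure solvent in): dm/dt = −Q_out · m/V(t).
Separate: dm/m = −Q_out dt/V(t) ⇒ ln(m/m₀) = −(Q_out/(Q_in−Q_out)) ln(V/V₀).
m = m₀ (V₀/V)^(Q_out/(Q_in−Q_out)) = 13.48 × (2.885/1.54736)^(-4.11003) = 1.04161 mol.

1.042 mol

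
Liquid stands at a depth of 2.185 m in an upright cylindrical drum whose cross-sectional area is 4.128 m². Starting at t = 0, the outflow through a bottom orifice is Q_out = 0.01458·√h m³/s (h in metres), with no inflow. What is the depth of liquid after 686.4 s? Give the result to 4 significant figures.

0.07076 m

A dh/dt = −Q_out = −0.01458 √h.
This is separable: 2 d(√h)/dt = −0.01458/A, so √h = √h₀ − (0.01458/(2A)) t.
√h = √2.185 − 0.01458·686.4/(2·4.128) = 1.47817 − 1.21217 = 0.266000.
h = 0.266000² = 0.0707561 m.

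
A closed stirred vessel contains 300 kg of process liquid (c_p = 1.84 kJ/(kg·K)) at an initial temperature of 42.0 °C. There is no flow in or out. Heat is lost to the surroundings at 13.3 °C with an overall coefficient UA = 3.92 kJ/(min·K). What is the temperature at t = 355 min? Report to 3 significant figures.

Unsteady energy balance on the tank contents: M c_p dT/dt = −UA(T − T_amb).
dT/dt = (T_ss − T)/τ with T_ss = T_amb = 13.300 °C, τ = M c_p/UA = 300·1.84/3.92 = 140.82 min.
This is linear first-order; T(t) = T_ss + (T₀ − T_ss) e^(−t/τ).
T(355) = 13.300 + (28.700)·0.080378 = 15.607 °C.

15.6 °C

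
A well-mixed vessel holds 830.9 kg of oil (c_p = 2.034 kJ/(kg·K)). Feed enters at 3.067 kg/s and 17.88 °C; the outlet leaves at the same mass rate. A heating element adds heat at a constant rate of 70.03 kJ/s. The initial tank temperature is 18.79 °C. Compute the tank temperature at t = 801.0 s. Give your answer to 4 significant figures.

28.57 °C

First-law balance (no shaft work): M c_p dT/dt = ṁ c_p (T_in − T) + 70.03.
Rearrange: dT/dt = (T_ss − T)/τ with τ = M/ṁ = 270.916 s and T_ss = T_in + Q̇/(ṁ c_p) = 29.1059 °C.
T approaches T_ss exponentially: T(t) = T_ss + (T₀ − T_ss) e^(−t/τ).
T(801.0) = 29.1059 + (-10.3159)·e^(−801.0/270.916) = 29.1059 + (-10.3159)·0.0519936 = 28.5695 °C.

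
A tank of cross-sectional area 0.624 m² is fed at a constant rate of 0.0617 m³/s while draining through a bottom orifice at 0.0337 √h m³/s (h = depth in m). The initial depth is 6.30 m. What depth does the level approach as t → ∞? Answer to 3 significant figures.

A dh/dt = Q_in − 0.0337 √h. Steady state requires inflow = outflow:
Q_in = 0.0337 √h_ss ⇒ √h_ss = 0.0617/0.0337 = 1.8309.
h_ss = 1.8309² = 3.3521 m. (Since h₀ = 6.30 m > h_ss, the level will fall toward this value.)

3.35 m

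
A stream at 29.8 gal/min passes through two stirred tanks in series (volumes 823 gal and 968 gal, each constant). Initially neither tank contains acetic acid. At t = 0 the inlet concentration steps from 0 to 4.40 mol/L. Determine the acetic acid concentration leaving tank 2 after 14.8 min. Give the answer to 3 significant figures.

Species balance on tank i: dCᵢ/dt = (Cᵢ₋₁ − Cᵢ)/τᵢ with τᵢ = Vᵢ/Q.
τ₁ = 823/29.8 = 27.617 min; τ₂ = 968/29.8 = 32.483 min.
Tank 1: C₁ = C_in(1 − e^(−t/τ₁)). Tank 2 (τ₁ ≠ τ₂): C₂ = C_in[1 − (τ₁ e^(−t/τ₁) − τ₂ e^(−t/τ₂))/(τ₁ − τ₂)].
At t = 14.8: e^(−t/τ₁) = 0.58515, e^(−t/τ₂) = 0.63405.
C₂ = 4.40·[1 − (27.617·0.58515 − 32.483·0.63405)/(-4.8658)] = 4.40·0.088348 = 0.38873 mol/L.

0.389 mol/L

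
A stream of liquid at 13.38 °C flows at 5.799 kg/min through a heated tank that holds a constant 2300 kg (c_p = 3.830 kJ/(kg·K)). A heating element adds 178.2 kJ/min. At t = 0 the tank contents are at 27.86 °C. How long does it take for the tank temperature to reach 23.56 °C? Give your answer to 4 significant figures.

M c_p dT/dt = ṁ c_p (T_in − T) + Q̇.
τ = M/ṁ = 396.620 min; T_ss = T_in + Q̇/(ṁ c_p) = 21.4034 °C.
T(t) = T_ss + (T₀ − T_ss) e^(−t/τ). Set T = 23.56:
e^(−t/τ) = (23.56 − 21.4034)/(27.86 − 21.4034) = 0.334020
t = −396.620 · ln(0.334020) = 434.916 min.

434.9 min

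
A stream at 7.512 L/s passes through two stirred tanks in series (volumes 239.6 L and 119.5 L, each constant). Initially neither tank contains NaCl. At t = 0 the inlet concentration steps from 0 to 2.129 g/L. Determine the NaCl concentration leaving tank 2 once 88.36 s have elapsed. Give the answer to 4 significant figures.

1.871 g/L

Each tank obeys Vᵢ dCᵢ/dt = Q(Cᵢ₋₁ − Cᵢ), so τᵢ = Vᵢ/Q.
τ₁ = 239.6/7.512 = 31.8956 s; τ₂ = 119.5/7.512 = 15.9079 s.
Tank 1: C₁ = C_in(1 − e^(−t/τ₁)). Tank 2 (τ₁ ≠ τ₂): C₂ = C_in[1 − (τ₁ e^(−t/τ₁) − τ₂ e^(−t/τ₂))/(τ₁ − τ₂)].
At t = 88.36: e^(−t/τ₁) = 0.0626441, e^(−t/τ₂) = 0.00387008.
C₂ = 2.129·[1 − (31.8956·0.0626441 − 15.9079·0.00387008)/(15.9878)] = 2.129·0.878875 = 1.87113 g/L.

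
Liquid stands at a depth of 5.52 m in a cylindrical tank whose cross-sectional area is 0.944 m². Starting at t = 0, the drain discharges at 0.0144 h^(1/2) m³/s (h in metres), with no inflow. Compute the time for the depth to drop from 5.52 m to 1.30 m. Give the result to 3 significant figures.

159 s

Volume balance on the tank: A dh/dt = −0.0144 √h.
∫ h^(−1/2) dh = −(0.0144/A) ∫ dt, giving 2√h = 2√h₀ − (0.0144/A) t.
t = 2A(√h₀ − √h)/0.0144 = 2·0.944·(√5.52 − √1.30)/0.0144
  = 1.8880 × (2.3495 − 1.1402) / 0.0144 = 158.55 s.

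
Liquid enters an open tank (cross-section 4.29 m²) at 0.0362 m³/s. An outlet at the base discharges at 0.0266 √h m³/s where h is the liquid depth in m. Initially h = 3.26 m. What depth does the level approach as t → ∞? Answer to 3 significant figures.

Mass balance (ρ constant): A dh/dt = Q_in − 0.0266 √h. At steady state dh/dt = 0:
Q_in = 0.0266 √h_ss ⇒ √h_ss = 0.0362/0.0266 = 1.3609.
h_ss = 1.3609² = 1.8521 m. (Since h₀ = 3.26 m > h_ss, the level will fall toward this value.)

1.85 m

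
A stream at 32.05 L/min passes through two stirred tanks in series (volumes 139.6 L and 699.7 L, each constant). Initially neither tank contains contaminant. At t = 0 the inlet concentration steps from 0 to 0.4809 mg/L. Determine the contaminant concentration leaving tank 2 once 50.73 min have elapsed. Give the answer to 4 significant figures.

Species balance on tank i: dCᵢ/dt = (Cᵢ₋₁ − Cᵢ)/τᵢ with τᵢ = Vᵢ/Q.
τ₁ = 139.6/32.05 = 4.35569 min; τ₂ = 699.7/32.05 = 21.8315 min.
Solving the cascade with C₁(0)=C₂(0)=0 gives C₂(t) = C_in[1 − (τ₁ e^(−t/τ₁) − τ₂ e^(−t/τ₂))/(τ₁ − τ₂)].
At t = 50.73: e^(−t/τ₁) = 8.74680e-06, e^(−t/τ₂) = 0.0979101.
C₂ = 0.4809·[1 − (4.35569·8.74680e-06 − 21.8315·0.0979101)/(-17.4758)] = 0.4809·0.877689 = 0.422081 mg/L.

0.4221 mg/L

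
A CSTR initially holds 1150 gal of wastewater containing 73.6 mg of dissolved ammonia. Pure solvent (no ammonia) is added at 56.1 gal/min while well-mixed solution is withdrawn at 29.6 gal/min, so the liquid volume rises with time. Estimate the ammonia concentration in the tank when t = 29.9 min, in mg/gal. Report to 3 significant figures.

0.0211 mg/gal

Total volume: dV/dt = Q_in − Q_out = 26.500 gal/min, so V(t) = 1150 + 26.500 t and V(29.9) = 1942.3 gal.
Solute balance: dm/dt = 0 − Q_out C = −Q_out m/V(t).
Separate: dm/m = −Q_out dt/V(t) ⇒ ln(m/m₀) = −(Q_out/(Q_in−Q_out)) ln(V/V₀).
m = m₀ (V₀/V)^(Q_out/(Q_in−Q_out)) = 73.6 × (1150/1942.3)^(1.1170) = 40.985 mg.
C = m/V = 40.985/1942.3 = 0.021100 mg/gal.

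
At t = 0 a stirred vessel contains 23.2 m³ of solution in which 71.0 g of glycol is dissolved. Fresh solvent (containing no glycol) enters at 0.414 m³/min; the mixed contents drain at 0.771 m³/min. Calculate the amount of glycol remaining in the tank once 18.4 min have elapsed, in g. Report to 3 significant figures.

Let m(t) be the amount of glycol. Volume: V(t) = V₀ + (Q_in − Q_out) t = 23.2 − 0.35700 t; V(18.4) = 16.631 m³.
No glycol enters, so dm/dt = −Q_out · (m/V).
Separate: dm/m = −Q_out dt/V(t) ⇒ ln(m/m₀) = −(Q_out/(Q_in−Q_out)) ln(V/V₀).
m = m₀ (V₀/V)^(Q_out/(Q_in−Q_out)) = 71.0 × (23.2/16.631)^(-2.1597) = 34.598 g.

34.6 g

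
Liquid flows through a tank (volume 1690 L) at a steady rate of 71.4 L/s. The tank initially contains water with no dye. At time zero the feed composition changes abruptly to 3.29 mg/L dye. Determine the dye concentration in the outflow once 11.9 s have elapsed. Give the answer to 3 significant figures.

Mass balance on the solute (V constant): V dC/dt = Q(C_in − C).
So dC/dt = (C_in − C)/τ with τ = V/Q = 1690/71.4 = 23.669 s.
This is linear first-order; C(t) = C_in + (C₀ − C_in) e^(−t/τ).
C(11.9) = 3.29 + (0 − 3.29)·e^(−11.9/23.669) = 3.29 + (-3.2900)·0.60486 = 1.3000 mg/L.

1.30 mg/L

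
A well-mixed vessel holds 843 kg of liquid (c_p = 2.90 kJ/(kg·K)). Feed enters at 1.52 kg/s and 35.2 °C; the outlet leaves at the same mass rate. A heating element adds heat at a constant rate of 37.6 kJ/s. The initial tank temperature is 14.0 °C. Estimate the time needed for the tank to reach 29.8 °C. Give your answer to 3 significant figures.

420 s

M c_p dT/dt = ṁ c_p (T_in − T) + Q̇.
τ = M/ṁ = 554.61 s; T_ss = T_in + Q̇/(ṁ c_p) = 43.730 °C.
T(t) = T_ss + (T₀ − T_ss) e^(−t/τ). Set T = 29.8:
e^(−t/τ) = (29.8 − 43.730)/(14.0 − 43.730) = 0.46855
t = −554.61 · ln(0.46855) = 420.45 s.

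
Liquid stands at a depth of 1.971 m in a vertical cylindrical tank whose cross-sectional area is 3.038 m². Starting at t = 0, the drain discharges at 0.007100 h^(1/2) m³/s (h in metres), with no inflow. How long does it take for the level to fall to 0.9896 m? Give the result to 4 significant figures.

Mass balance (ρ constant): A dh/dt = −0.007100 √h.
Separate and integrate: 2(√h − √h₀) = −(0.007100/A) t.
t = 2A(√h₀ − √h)/0.007100 = 2·3.038·(√1.971 − √0.9896)/0.007100
  = 6.07600 × (1.40392 − 0.994786) / 0.007100 = 350.129 s.

350.1 s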